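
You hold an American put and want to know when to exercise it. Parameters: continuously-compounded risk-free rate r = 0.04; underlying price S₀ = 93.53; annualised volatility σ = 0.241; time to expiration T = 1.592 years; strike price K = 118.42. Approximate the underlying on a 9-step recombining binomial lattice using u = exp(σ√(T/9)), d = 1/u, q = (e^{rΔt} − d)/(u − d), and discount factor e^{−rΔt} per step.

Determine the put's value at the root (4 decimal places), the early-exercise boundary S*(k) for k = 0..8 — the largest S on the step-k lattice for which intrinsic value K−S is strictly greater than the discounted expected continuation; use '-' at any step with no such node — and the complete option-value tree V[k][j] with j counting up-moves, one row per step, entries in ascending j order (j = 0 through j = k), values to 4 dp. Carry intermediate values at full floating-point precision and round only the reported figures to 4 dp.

params: Δt=0.17689 u=1.10668 d=0.90361 q=0.50965 e^(-rΔt)=0.99295
t_9 payoffs: 80.8562 72.4145 62.0757 49.4134 33.9056 14.9127 0.0000 0.0000 0.0000 0.0000
t_8: node(8,0) S=41.5709 payoff=76.8491 vs cont=76.0141 → 76.8491 [stop]  node(8,1) S=50.9131 payoff=67.5069 vs cont=66.6719 → 67.5069 [stop]  node(8,2) S=62.3549 payoff=56.0651 vs cont=55.2302 → 56.0651 [stop]  node(8,3) S=76.3679 payoff=42.0521 vs cont=41.2172 → 42.0521 [stop]  node(8,4) S=93.5300 payoff=24.8900 vs cont=24.0551 → 24.8900 [stop]  node(8,5) S=114.5490 payoff=3.8710 vs cont=7.2609 → 7.2609 [wait]  node(8,6) S=140.2916 payoff=0.0000 vs cont=0.0000 → 0.0000 [wait]  node(8,7) S=171.8193 payoff=0.0000 vs cont=0.0000 → 0.0000 [wait]  node(8,8) S=210.4322 payoff=0.0000 vs cont=0.0000 → 0.0000 [wait]  ⇒ S*(8)=93.5300
t_7: node(7,0) S=46.0055 payoff=72.4145 vs cont=71.5796 → 72.4145 [stop]  node(7,1) S=56.3443 payoff=62.0757 vs cont=61.2408 → 62.0757 [stop]  node(7,2) S=69.0066 payoff=49.4134 vs cont=48.5785 → 49.4134 [stop]  node(7,3) S=84.5144 payoff=33.9056 vs cont=33.0707 → 33.9056 [stop]  node(7,4) S=103.5073 payoff=14.9127 vs cont=15.7932 → 15.7932 [wait]  node(7,5) S=126.7685 payoff=0.0000 vs cont=3.5353 → 3.5353 [wait]  node(7,6) S=155.2572 payoff=0.0000 vs cont=0.0000 → 0.0000 [wait]  node(7,7) S=190.1481 payoff=0.0000 vs cont=0.0000 → 0.0000 [wait]  ⇒ S*(7)=84.5144
t_6: node(6,0) S=50.9131 payoff=67.5069 vs cont=66.6719 → 67.5069 [stop]  node(6,1) S=62.3549 payoff=56.0651 vs cont=55.2302 → 56.0651 [stop]  node(6,2) S=76.3679 payoff=42.0521 vs cont=41.2172 → 42.0521 [stop]  node(6,3) S=93.5300 payoff=24.8900 vs cont=24.5007 → 24.8900 [stop]  node(6,4) S=114.5490 payoff=3.8710 vs cont=9.4787 → 9.4787 [wait]  node(6,5) S=140.2916 payoff=0.0000 vs cont=1.7213 → 1.7213 [wait]  node(6,6) S=171.8193 payoff=0.0000 vs cont=0.0000 → 0.0000 [wait]  ⇒ S*(6)=93.5300
t_5: node(5,0) S=56.3443 payoff=62.0757 vs cont=61.2408 → 62.0757 [stop]  node(5,1) S=69.0066 payoff=49.4134 vs cont=48.5785 → 49.4134 [stop]  node(5,2) S=84.5144 payoff=33.9056 vs cont=33.0707 → 33.9056 [stop]  node(5,3) S=103.5073 payoff=14.9127 vs cont=16.9155 → 16.9155 [wait]  node(5,4) S=126.7685 payoff=0.0000 vs cont=5.4862 → 5.4862 [wait]  node(5,5) S=155.2572 payoff=0.0000 vs cont=0.8381 → 0.8381 [wait]  ⇒ S*(5)=84.5144
t_4: node(4,0) S=62.3549 payoff=56.0651 vs cont=55.2302 → 56.0651 [stop]  node(4,1) S=76.3679 payoff=42.0521 vs cont=41.2172 → 42.0521 [stop]  node(4,2) S=93.5300 payoff=24.8900 vs cont=25.0686 → 25.0686 [wait]  node(4,3) S=114.5490 payoff=3.8710 vs cont=11.0124 → 11.0124 [wait]  node(4,4) S=140.2916 payoff=0.0000 vs cont=3.0953 → 3.0953 [wait]  ⇒ S*(4)=76.3679
t_3: node(3,0) S=69.0066 payoff=49.4134 vs cont=48.5785 → 49.4134 [stop]  node(3,1) S=84.5144 payoff=33.9056 vs cont=33.1611 → 33.9056 [stop]  node(3,2) S=103.5073 payoff=14.9127 vs cont=17.7786 → 17.7786 [wait]  node(3,3) S=126.7685 payoff=0.0000 vs cont=6.9283 → 6.9283 [wait]  ⇒ S*(3)=84.5144
t_2: node(2,0) S=76.3679 payoff=42.0521 vs cont=41.2172 → 42.0521 [stop]  node(2,1) S=93.5300 payoff=24.8900 vs cont=25.5054 → 25.5054 [wait]  node(2,2) S=114.5490 payoff=3.8710 vs cont=12.1624 → 12.1624 [wait]  ⇒ S*(2)=76.3679
t_1: node(1,0) S=84.5144 payoff=33.9056 vs cont=33.3821 → 33.9056 [stop]  node(1,1) S=103.5073 payoff=14.9127 vs cont=18.5733 → 18.5733 [wait]  ⇒ S*(1)=84.5144
t_0: node(0,0) S=93.5300 payoff=24.8900 vs cont=25.9075 → 25.9075 [wait]  ⇒ S*(0)=-

price = 25.9075
boundary = - 84.5144 76.3679 84.5144 76.3679 84.5144 93.5300 84.5144 93.5300
tree:
25.9075
33.9056 18.5733
42.0521 25.5054 12.1624
49.4134 33.9056 17.7786 6.9283
56.0651 42.0521 25.0686 11.0124 3.0953
62.0757 49.4134 33.9056 16.9155 5.4862 0.8381
67.5069 56.0651 42.0521 24.8900 9.4787 1.7213 0.0000
72.4145 62.0757 49.4134 33.9056 15.7932 3.5353 0.0000 0.0000
76.8491 67.5069 56.0651 42.0521 24.8900 7.2609 0.0000 0.0000 0.0000
80.8562 72.4145 62.0757 49.4134 33.9056 14.9127 0.0000 0.0000 0.0000 0.0000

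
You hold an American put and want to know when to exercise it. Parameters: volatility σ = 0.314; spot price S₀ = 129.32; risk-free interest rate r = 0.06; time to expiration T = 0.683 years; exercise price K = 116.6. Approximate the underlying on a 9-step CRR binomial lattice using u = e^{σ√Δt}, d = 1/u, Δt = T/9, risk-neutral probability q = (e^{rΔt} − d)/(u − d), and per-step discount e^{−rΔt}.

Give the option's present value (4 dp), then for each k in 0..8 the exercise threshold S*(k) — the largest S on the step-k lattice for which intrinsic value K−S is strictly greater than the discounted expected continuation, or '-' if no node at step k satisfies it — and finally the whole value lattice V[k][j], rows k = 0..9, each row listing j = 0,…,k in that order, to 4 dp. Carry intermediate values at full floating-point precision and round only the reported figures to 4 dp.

price = 5.7289
boundary = - - - - 91.4953 83.9136 91.4953 99.7621 91.4953
tree:
5.7289
8.6862 2.8789
12.8076 4.7206 1.0979
18.2771 7.5566 1.9805 0.2418
25.1047 11.7428 3.5172 0.4904 0.0000
32.6864 17.5811 6.1203 0.9948 0.0000 0.0000
39.6399 25.1047 10.3577 2.0178 0.0000 0.0000 0.0000
46.0172 32.6864 16.8379 4.0927 0.0000 0.0000 0.0000 0.0000
51.8661 39.6399 25.1047 8.3013 0.0000 0.0000 0.0000 0.0000 0.0000
57.2302 46.0172 32.6864 16.8379 0.0000 0.0000 0.0000 0.0000 0.0000 0.0000

Δt=0.07589, u=1.09035, d=0.91714, q=0.50474, disc=e^(-rΔt)=0.99546
k=9 terminal: V=max(K-S,0) → 57.2302 46.0172 32.6864 16.8379 0.0000 0.0000 0.0000 0.0000 0.0000 0.0000
k=8: j=0 S=64.7339 intr=51.8661 cont=51.3363 V=51.8661[EX]; j=1 S=76.9601 intr=39.6399 cont=39.1102 V=39.6399[EX]; j=2 S=91.4953 intr=25.1047 cont=24.5750 V=25.1047[EX]; j=3 S=108.7758 intr=7.8242 cont=8.3013 V=8.3013[hold]; j=4 S=129.3200 intr=0.0000 cont=0.0000 V=0.0000[hold]; j=5 S=153.7443 intr=0.0000 cont=0.0000 V=0.0000[hold]; j=6 S=182.7816 intr=0.0000 cont=0.0000 V=0.0000[hold]; j=7 S=217.3031 intr=0.0000 cont=0.0000 V=0.0000[hold]; j=8 S=258.3445 intr=0.0000 cont=0.0000 V=0.0000[hold]  S*(8)=91.4953
k=7: j=0 S=70.5828 intr=46.0172 cont=45.4875 V=46.0172[EX]; j=1 S=83.9136 intr=32.6864 cont=32.1567 V=32.6864[EX]; j=2 S=99.7621 intr=16.8379 cont=16.5479 V=16.8379[EX]; j=3 S=118.6039 intr=0.0000 cont=4.0927 V=4.0927[hold]; j=4 S=141.0043 intr=0.0000 cont=0.0000 V=0.0000[hold]; j=5 S=167.6354 intr=0.0000 cont=0.0000 V=0.0000[hold]; j=6 S=199.2963 intr=0.0000 cont=0.0000 V=0.0000[hold]; j=7 S=236.9368 intr=0.0000 cont=0.0000 V=0.0000[hold]  S*(7)=99.7621
k=6: j=0 S=76.9601 intr=39.6399 cont=39.1102 V=39.6399[EX]; j=1 S=91.4953 intr=25.1047 cont=24.5750 V=25.1047[EX]; j=2 S=108.7758 intr=7.8242 cont=10.3577 V=10.3577[hold]; j=3 S=129.3200 intr=0.0000 cont=2.0178 V=2.0178[hold]; j=4 S=153.7443 intr=0.0000 cont=0.0000 V=0.0000[hold]; j=5 S=182.7816 intr=0.0000 cont=0.0000 V=0.0000[hold]; j=6 S=217.3031 intr=0.0000 cont=0.0000 V=0.0000[hold]  S*(6)=91.4953
k=5: j=0 S=83.9136 intr=32.6864 cont=32.1567 V=32.6864[EX]; j=1 S=99.7621 intr=16.8379 cont=17.5811 V=17.5811[hold]; j=2 S=118.6039 intr=0.0000 cont=6.1203 V=6.1203[hold]; j=3 S=141.0043 intr=0.0000 cont=0.9948 V=0.9948[hold]; j=4 S=167.6354 intr=0.0000 cont=0.0000 V=0.0000[hold]; j=5 S=199.2963 intr=0.0000 cont=0.0000 V=0.0000[hold]  S*(5)=83.9136
k=4: j=0 S=91.4953 intr=25.1047 cont=24.9484 V=25.1047[EX]; j=1 S=108.7758 intr=7.8242 cont=11.7428 V=11.7428[hold]; j=2 S=129.3200 intr=0.0000 cont=3.5172 V=3.5172[hold]; j=3 S=153.7443 intr=0.0000 cont=0.4904 V=0.4904[hold]; j=4 S=182.7816 intr=0.0000 cont=0.0000 V=0.0000[hold]  S*(4)=91.4953
k=3: j=0 S=99.7621 intr=16.8379 cont=18.2771 V=18.2771[hold]; j=1 S=118.6039 intr=0.0000 cont=7.5566 V=7.5566[hold]; j=2 S=141.0043 intr=0.0000 cont=1.9805 V=1.9805[hold]; j=3 S=167.6354 intr=0.0000 cont=0.2418 V=0.2418[hold]  S*(3)=-
k=2: j=0 S=108.7758 intr=7.8242 cont=12.8076 V=12.8076[hold]; j=1 S=129.3200 intr=0.0000 cont=4.7206 V=4.7206[hold]; j=2 S=153.7443 intr=0.0000 cont=1.0979 V=1.0979[hold]  S*(2)=-
k=1: j=0 S=118.6039 intr=0.0000 cont=8.6862 V=8.6862[hold]; j=1 S=141.0043 intr=0.0000 cont=2.8789 V=2.8789[hold]  S*(1)=-
k=0: j=0 S=129.3200 intr=0.0000 cont=5.7289 V=5.7289[hold]  S*(0)=-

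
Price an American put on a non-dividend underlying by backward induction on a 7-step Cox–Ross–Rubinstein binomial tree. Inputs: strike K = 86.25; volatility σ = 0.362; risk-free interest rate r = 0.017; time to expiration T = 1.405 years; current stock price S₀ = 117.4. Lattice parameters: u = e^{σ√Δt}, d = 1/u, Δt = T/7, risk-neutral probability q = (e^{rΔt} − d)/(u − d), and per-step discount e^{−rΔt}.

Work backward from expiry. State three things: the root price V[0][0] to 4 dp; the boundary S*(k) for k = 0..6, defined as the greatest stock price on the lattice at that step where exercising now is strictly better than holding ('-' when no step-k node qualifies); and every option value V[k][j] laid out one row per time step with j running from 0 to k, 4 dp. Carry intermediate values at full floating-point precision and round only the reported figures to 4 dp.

Δt=0.20071  u=1.17607  d=0.85029  q=0.47004  discount=0.99659
step 7 (expiry): payoffs max(K−S,0) = 48.5249 34.0707 14.0784 0.0000 0.0000 0.0000 0.0000 0.0000
step 6: (k=6,j=0): S=44.3674, (K−S)⁺=41.8826, hold=41.5888 ⇒ V=41.8826 exercise | (k=6,j=1): S=61.3666, (K−S)⁺=24.8834, hold=24.5896 ⇒ V=24.8834 exercise | (k=6,j=2): S=84.8790, (K−S)⁺=1.3710, hold=7.4356 ⇒ V=7.4356 continue | (k=6,j=3): S=117.4000, (K−S)⁺=0.0000, hold=0.0000 ⇒ V=0.0000 continue | (k=6,j=4): S=162.3813, (K−S)⁺=0.0000, hold=0.0000 ⇒ V=0.0000 continue | (k=6,j=5): S=224.5970, (K−S)⁺=0.0000, hold=0.0000 ⇒ V=0.0000 continue | (k=6,j=6): S=310.6503, (K−S)⁺=0.0000, hold=0.0000 ⇒ V=0.0000 continue  boundary S*=61.3666
step 5: (k=5,j=0): S=52.1793, (K−S)⁺=34.0707, hold=33.7769 ⇒ V=34.0707 exercise | (k=5,j=1): S=72.1716, (K−S)⁺=14.0784, hold=16.6255 ⇒ V=16.6255 continue | (k=5,j=2): S=99.8238, (K−S)⁺=0.0000, hold=3.9272 ⇒ V=3.9272 continue | (k=5,j=3): S=138.0709, (K−S)⁺=0.0000, hold=0.0000 ⇒ V=0.0000 continue | (k=5,j=4): S=190.9721, (K−S)⁺=0.0000, hold=0.0000 ⇒ V=0.0000 continue | (k=5,j=5): S=264.1422, (K−S)⁺=0.0000, hold=0.0000 ⇒ V=0.0000 continue  boundary S*=52.1793
step 4: (k=4,j=0): S=61.3666, (K−S)⁺=24.8834, hold=25.7827 ⇒ V=25.7827 continue | (k=4,j=1): S=84.8790, (K−S)⁺=1.3710, hold=10.6206 ⇒ V=10.6206 continue | (k=4,j=2): S=117.4000, (K−S)⁺=0.0000, hold=2.0742 ⇒ V=2.0742 continue | (k=4,j=3): S=162.3813, (K−S)⁺=0.0000, hold=0.0000 ⇒ V=0.0000 continue | (k=4,j=4): S=224.5970, (K−S)⁺=0.0000, hold=0.0000 ⇒ V=0.0000 continue  boundary S*=-
step 3: (k=3,j=0): S=72.1716, (K−S)⁺=14.0784, hold=18.5924 ⇒ V=18.5924 continue | (k=3,j=1): S=99.8238, (K−S)⁺=0.0000, hold=6.5810 ⇒ V=6.5810 continue | (k=3,j=2): S=138.0709, (K−S)⁺=0.0000, hold=1.0955 ⇒ V=1.0955 continue | (k=3,j=3): S=190.9721, (K−S)⁺=0.0000, hold=0.0000 ⇒ V=0.0000 continue  boundary S*=-
step 2: (k=2,j=0): S=84.8790, (K−S)⁺=1.3710, hold=12.9025 ⇒ V=12.9025 continue | (k=2,j=1): S=117.4000, (K−S)⁺=0.0000, hold=3.9890 ⇒ V=3.9890 continue | (k=2,j=2): S=162.3813, (K−S)⁺=0.0000, hold=0.5786 ⇒ V=0.5786 continue  boundary S*=-
step 1: (k=1,j=0): S=99.8238, (K−S)⁺=0.0000, hold=8.6832 ⇒ V=8.6832 continue | (k=1,j=1): S=138.0709, (K−S)⁺=0.0000, hold=2.3779 ⇒ V=2.3779 continue  boundary S*=-
step 0: (k=0,j=0): S=117.4000, (K−S)⁺=0.0000, hold=5.7000 ⇒ V=5.7000 continue  boundary S*=-

price = 5.7000
boundary = - - - - - 52.1793 61.3666
tree:
5.7000
8.6832 2.3779
12.9025 3.9890 0.5786
18.5924 6.5810 1.0955 0.0000
25.7827 10.6206 2.0742 0.0000 0.0000
34.0707 16.6255 3.9272 0.0000 0.0000 0.0000
41.8826 24.8834 7.4356 0.0000 0.0000 0.0000 0.0000
48.5249 34.0707 14.0784 0.0000 0.0000 0.0000 0.0000 0.0000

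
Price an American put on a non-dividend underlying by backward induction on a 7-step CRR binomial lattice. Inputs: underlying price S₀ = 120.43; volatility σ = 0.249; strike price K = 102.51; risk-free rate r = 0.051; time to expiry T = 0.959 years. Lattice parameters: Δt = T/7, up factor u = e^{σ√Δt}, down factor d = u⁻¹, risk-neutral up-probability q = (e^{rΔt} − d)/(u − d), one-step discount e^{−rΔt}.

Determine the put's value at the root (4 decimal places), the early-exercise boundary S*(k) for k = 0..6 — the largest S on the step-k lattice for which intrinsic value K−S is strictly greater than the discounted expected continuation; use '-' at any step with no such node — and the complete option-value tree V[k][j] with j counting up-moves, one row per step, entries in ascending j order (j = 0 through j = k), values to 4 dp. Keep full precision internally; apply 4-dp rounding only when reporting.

Δt=0.13700, u=1.09654, d=0.91196, q=0.51496, disc=e^(-rΔt)=0.99304
k=7 terminal: V=max(K-S,0) → 39.3341 26.5467 11.1710 0.0000 0.0000 0.0000 0.0000 0.0000
k=6: j=0 S=69.2752 intr=33.2348 cont=32.5211 V=33.2348[EX]; j=1 S=83.2971 intr=19.2129 cont=18.4991 V=19.2129[EX]; j=2 S=100.1572 intr=2.3528 cont=5.3807 V=5.3807[hold]; j=3 S=120.4300 intr=0.0000 cont=0.0000 V=0.0000[hold]; j=4 S=144.8062 intr=0.0000 cont=0.0000 V=0.0000[hold]; j=5 S=174.1163 intr=0.0000 cont=0.0000 V=0.0000[hold]; j=6 S=209.3590 intr=0.0000 cont=0.0000 V=0.0000[hold]  S*(6)=83.2971
k=5: j=0 S=75.9633 intr=26.5467 cont=25.8329 V=26.5467[EX]; j=1 S=91.3390 intr=11.1710 cont=12.0057 V=12.0057[hold]; j=2 S=109.8268 intr=0.0000 cont=2.5917 V=2.5917[hold]; j=3 S=132.0568 intr=0.0000 cont=0.0000 V=0.0000[hold]; j=4 S=158.7864 intr=0.0000 cont=0.0000 V=0.0000[hold]; j=5 S=190.9262 intr=0.0000 cont=0.0000 V=0.0000[hold]  S*(5)=75.9633
k=4: j=0 S=83.2971 intr=19.2129 cont=18.9259 V=19.2129[EX]; j=1 S=100.1572 intr=2.3528 cont=7.1080 V=7.1080[hold]; j=2 S=120.4300 intr=0.0000 cont=1.2483 V=1.2483[hold]; j=3 S=144.8062 intr=0.0000 cont=0.0000 V=0.0000[hold]; j=4 S=174.1163 intr=0.0000 cont=0.0000 V=0.0000[hold]  S*(4)=83.2971
k=3: j=0 S=91.3390 intr=11.1710 cont=12.8890 V=12.8890[hold]; j=1 S=109.8268 intr=0.0000 cont=4.0620 V=4.0620[hold]; j=2 S=132.0568 intr=0.0000 cont=0.6013 V=0.6013[hold]; j=3 S=158.7864 intr=0.0000 cont=0.0000 V=0.0000[hold]  S*(3)=-
k=2: j=0 S=100.1572 intr=2.3528 cont=8.2854 V=8.2854[hold]; j=1 S=120.4300 intr=0.0000 cont=2.2640 V=2.2640[hold]; j=2 S=144.8062 intr=0.0000 cont=0.2896 V=0.2896[hold]  S*(2)=-
k=1: j=0 S=109.8268 intr=0.0000 cont=5.1485 V=5.1485[hold]; j=1 S=132.0568 intr=0.0000 cont=1.2386 V=1.2386[hold]  S*(1)=-
k=0: j=0 S=120.4300 intr=0.0000 cont=3.1132 V=3.1132[hold]  S*(0)=-

price = 3.1132
boundary = - - - - 83.2971 75.9633 83.2971
tree:
3.1132
5.1485 1.2386
8.2854 2.2640 0.2896
12.8890 4.0620 0.6013 0.0000
19.2129 7.1080 1.2483 0.0000 0.0000
26.5467 12.0057 2.5917 0.0000 0.0000 0.0000
33.2348 19.2129 5.3807 0.0000 0.0000 0.0000 0.0000
39.3341 26.5467 11.1710 0.0000 0.0000 0.0000 0.0000 0.0000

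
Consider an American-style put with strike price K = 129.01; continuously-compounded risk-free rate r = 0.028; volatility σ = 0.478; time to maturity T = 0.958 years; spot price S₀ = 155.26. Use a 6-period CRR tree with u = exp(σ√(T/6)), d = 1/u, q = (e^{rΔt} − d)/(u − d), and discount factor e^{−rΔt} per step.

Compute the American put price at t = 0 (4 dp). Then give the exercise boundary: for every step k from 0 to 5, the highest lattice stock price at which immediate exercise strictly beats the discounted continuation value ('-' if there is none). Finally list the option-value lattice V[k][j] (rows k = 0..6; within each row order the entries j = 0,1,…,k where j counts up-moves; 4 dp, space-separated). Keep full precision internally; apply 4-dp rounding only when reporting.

Δt=0.15967, u=1.21046, d=0.82613, q=0.46405, disc=e^(-rΔt)=0.99554
k=6 terminal: V=max(K-S,0) → 79.6522 56.6902 23.0460 0.0000 0.0000 0.0000 0.0000
k=5: j=0 S=59.7457 intr=69.2643 cont=68.6888 V=69.2643[EX]; j=1 S=87.5403 intr=41.4697 cont=40.8943 V=41.4697[EX]; j=2 S=128.2653 intr=0.7447 cont=12.2963 V=12.2963[hold]; j=3 S=187.9361 intr=0.0000 cont=0.0000 V=0.0000[hold]; j=4 S=275.3666 intr=0.0000 cont=0.0000 V=0.0000[hold]; j=5 S=403.4711 intr=0.0000 cont=0.0000 V=0.0000[hold]  S*(5)=87.5403
k=4: j=0 S=72.3198 intr=56.6902 cont=56.1147 V=56.6902[EX]; j=1 S=105.9640 intr=23.0460 cont=27.8071 V=27.8071[hold]; j=2 S=155.2600 intr=0.0000 cont=6.5608 V=6.5608[hold]; j=3 S=227.4892 intr=0.0000 cont=0.0000 V=0.0000[hold]; j=4 S=333.3204 intr=0.0000 cont=0.0000 V=0.0000[hold]  S*(4)=72.3198
k=3: j=0 S=87.5403 intr=41.4697 cont=43.0938 V=43.0938[hold]; j=1 S=128.2653 intr=0.7447 cont=17.8676 V=17.8676[hold]; j=2 S=187.9361 intr=0.0000 cont=3.5005 V=3.5005[hold]; j=3 S=275.3666 intr=0.0000 cont=0.0000 V=0.0000[hold]  S*(3)=-
k=2: j=0 S=105.9640 intr=23.0460 cont=31.2475 V=31.2475[hold]; j=1 S=155.2600 intr=0.0000 cont=11.1506 V=11.1506[hold]; j=2 S=227.4892 intr=0.0000 cont=1.8677 V=1.8677[hold]  S*(2)=-
k=1: j=0 S=128.2653 intr=0.7447 cont=21.8237 V=21.8237[hold]; j=1 S=187.9361 intr=0.0000 cont=6.8123 V=6.8123[hold]  S*(1)=-
k=0: j=0 S=155.2600 intr=0.0000 cont=14.7914 V=14.7914[hold]  S*(0)=-

price = 14.7914
boundary = - - - - 72.3198 87.5403
tree:
14.7914
21.8237 6.8123
31.2475 11.1506 1.8677
43.0938 17.8676 3.5005 0.0000
56.6902 27.8071 6.5608 0.0000 0.0000
69.2643 41.4697 12.2963 0.0000 0.0000 0.0000
79.6522 56.6902 23.0460 0.0000 0.0000 0.0000 0.0000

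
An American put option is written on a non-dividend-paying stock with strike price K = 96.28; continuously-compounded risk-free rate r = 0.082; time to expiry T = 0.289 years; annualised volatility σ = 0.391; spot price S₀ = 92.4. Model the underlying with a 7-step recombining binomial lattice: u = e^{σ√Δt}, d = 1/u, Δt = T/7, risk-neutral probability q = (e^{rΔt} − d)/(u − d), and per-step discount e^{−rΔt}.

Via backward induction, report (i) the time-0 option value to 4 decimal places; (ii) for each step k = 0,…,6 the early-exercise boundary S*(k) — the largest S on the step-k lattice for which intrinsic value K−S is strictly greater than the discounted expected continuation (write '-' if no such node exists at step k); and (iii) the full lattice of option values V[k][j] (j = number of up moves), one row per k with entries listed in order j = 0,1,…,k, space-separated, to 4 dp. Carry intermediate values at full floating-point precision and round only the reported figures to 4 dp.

Δt=0.04129, u=1.08269, d=0.92363, q=0.50147, disc=e^(-rΔt)=0.99662
k=7 terminal: V=max(K-S,0) → 43.2955 34.1709 23.4749 10.9369 0.0000 0.0000 0.0000 0.0000
k=6: j=0 S=57.3657 intr=38.9143 cont=38.5889 V=38.9143[EX]; j=1 S=67.2448 intr=29.0352 cont=28.7098 V=29.0352[EX]; j=2 S=78.8252 intr=17.4548 cont=17.1294 V=17.4548[EX]; j=3 S=92.4000 intr=3.8800 cont=5.4339 V=5.4339[hold]; j=4 S=108.3125 intr=0.0000 cont=0.0000 V=0.0000[hold]; j=5 S=126.9654 intr=0.0000 cont=0.0000 V=0.0000[hold]; j=6 S=148.8305 intr=0.0000 cont=0.0000 V=0.0000[hold]  S*(6)=78.8252
k=5: j=0 S=62.1091 intr=34.1709 cont=33.8455 V=34.1709[EX]; j=1 S=72.8051 intr=23.4749 cont=23.1495 V=23.4749[EX]; j=2 S=85.3431 intr=10.9369 cont=11.3881 V=11.3881[hold]; j=3 S=100.0404 intr=0.0000 cont=2.6998 V=2.6998[hold]; j=4 S=117.2687 intr=0.0000 cont=0.0000 V=0.0000[hold]; j=5 S=137.4639 intr=0.0000 cont=0.0000 V=0.0000[hold]  S*(5)=72.8051
k=4: j=0 S=67.2448 intr=29.0352 cont=28.7098 V=29.0352[EX]; j=1 S=78.8252 intr=17.4548 cont=17.3549 V=17.4548[EX]; j=2 S=92.4000 intr=3.8800 cont=7.0074 V=7.0074[hold]; j=3 S=108.3125 intr=0.0000 cont=1.3414 V=1.3414[hold]; j=4 S=126.9654 intr=0.0000 cont=0.0000 V=0.0000[hold]  S*(4)=78.8252
k=3: j=0 S=72.8051 intr=23.4749 cont=23.1495 V=23.4749[EX]; j=1 S=85.3431 intr=10.9369 cont=12.1745 V=12.1745[hold]; j=2 S=100.0404 intr=0.0000 cont=4.1520 V=4.1520[hold]; j=3 S=117.2687 intr=0.0000 cont=0.6665 V=0.6665[hold]  S*(3)=72.8051
k=2: j=0 S=78.8252 intr=17.4548 cont=17.7479 V=17.7479[hold]; j=1 S=92.4000 intr=3.8800 cont=8.1239 V=8.1239[hold]; j=2 S=108.3125 intr=0.0000 cont=2.3960 V=2.3960[hold]  S*(2)=-
k=1: j=0 S=85.3431 intr=10.9369 cont=12.8781 V=12.8781[hold]; j=1 S=100.0404 intr=0.0000 cont=5.2338 V=5.2338[hold]  S*(1)=-
k=0: j=0 S=92.4000 intr=3.8800 cont=9.0141 V=9.0141[hold]  S*(0)=-

price = 9.0141
boundary = - - - 72.8051 78.8252 72.8051 78.8252
tree:
9.0141
12.8781 5.2338
17.7479 8.1239 2.3960
23.4749 12.1745 4.1520 0.6665
29.0352 17.4548 7.0074 1.3414 0.0000
34.1709 23.4749 11.3881 2.6998 0.0000 0.0000
38.9143 29.0352 17.4548 5.4339 0.0000 0.0000 0.0000
43.2955 34.1709 23.4749 10.9369 0.0000 0.0000 0.0000 0.0000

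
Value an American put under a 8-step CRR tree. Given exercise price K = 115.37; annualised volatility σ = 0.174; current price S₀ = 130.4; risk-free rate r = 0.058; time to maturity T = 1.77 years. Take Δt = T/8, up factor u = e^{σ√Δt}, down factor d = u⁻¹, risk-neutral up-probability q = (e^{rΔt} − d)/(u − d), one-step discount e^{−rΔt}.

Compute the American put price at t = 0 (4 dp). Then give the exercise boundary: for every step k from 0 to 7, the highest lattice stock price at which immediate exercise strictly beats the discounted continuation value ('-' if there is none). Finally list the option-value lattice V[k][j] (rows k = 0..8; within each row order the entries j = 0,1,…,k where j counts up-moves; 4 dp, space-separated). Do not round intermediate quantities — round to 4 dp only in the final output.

Δt=0.22125  u=1.08529  d=0.92141  q=0.55836  discount=0.98725
step 8 (expiry): payoffs max(K−S,0) = 47.6184 35.5688 21.3763 4.6597 0.0000 0.0000 0.0000 0.0000 0.0000
step 7: (k=7,j=0): S=73.5300, (K−S)⁺=41.8400, hold=40.3690 ⇒ V=41.8400 exercise | (k=7,j=1): S=86.6072, (K−S)⁺=28.7628, hold=27.2918 ⇒ V=28.7628 exercise | (k=7,j=2): S=102.0102, (K−S)⁺=13.3598, hold=11.8888 ⇒ V=13.3598 exercise | (k=7,j=3): S=120.1525, (K−S)⁺=0.0000, hold=2.0316 ⇒ V=2.0316 continue | (k=7,j=4): S=141.5215, (K−S)⁺=0.0000, hold=0.0000 ⇒ V=0.0000 continue | (k=7,j=5): S=166.6909, (K−S)⁺=0.0000, hold=0.0000 ⇒ V=0.0000 continue | (k=7,j=6): S=196.3366, (K−S)⁺=0.0000, hold=0.0000 ⇒ V=0.0000 continue | (k=7,j=7): S=231.2548, (K−S)⁺=0.0000, hold=0.0000 ⇒ V=0.0000 continue  boundary S*=102.0102
step 6: (k=6,j=0): S=79.8012, (K−S)⁺=35.5688, hold=34.0978 ⇒ V=35.5688 exercise | (k=6,j=1): S=93.9937, (K−S)⁺=21.3763, hold=19.9053 ⇒ V=21.3763 exercise | (k=6,j=2): S=110.7103, (K−S)⁺=4.6597, hold=6.9449 ⇒ V=6.9449 continue | (k=6,j=3): S=130.4000, (K−S)⁺=0.0000, hold=0.8858 ⇒ V=0.8858 continue | (k=6,j=4): S=153.5915, (K−S)⁺=0.0000, hold=0.0000 ⇒ V=0.0000 continue | (k=6,j=5): S=180.9075, (K−S)⁺=0.0000, hold=0.0000 ⇒ V=0.0000 continue | (k=6,j=6): S=213.0816, (K−S)⁺=0.0000, hold=0.0000 ⇒ V=0.0000 continue  boundary S*=93.9937
step 5: (k=5,j=0): S=86.6072, (K−S)⁺=28.7628, hold=27.2918 ⇒ V=28.7628 exercise | (k=5,j=1): S=102.0102, (K−S)⁺=13.3598, hold=13.1485 ⇒ V=13.3598 exercise | (k=5,j=2): S=120.1525, (K−S)⁺=0.0000, hold=3.5163 ⇒ V=3.5163 continue | (k=5,j=3): S=141.5215, (K−S)⁺=0.0000, hold=0.3862 ⇒ V=0.3862 continue | (k=5,j=4): S=166.6909, (K−S)⁺=0.0000, hold=0.0000 ⇒ V=0.0000 continue | (k=5,j=5): S=196.3366, (K−S)⁺=0.0000, hold=0.0000 ⇒ V=0.0000 continue  boundary S*=102.0102
step 4: (k=4,j=0): S=93.9937, (K−S)⁺=21.3763, hold=19.9053 ⇒ V=21.3763 exercise | (k=4,j=1): S=110.7103, (K−S)⁺=4.6597, hold=7.7633 ⇒ V=7.7633 continue | (k=4,j=2): S=130.4000, (K−S)⁺=0.0000, hold=1.7460 ⇒ V=1.7460 continue | (k=4,j=3): S=153.5915, (K−S)⁺=0.0000, hold=0.1684 ⇒ V=0.1684 continue | (k=4,j=4): S=180.9075, (K−S)⁺=0.0000, hold=0.0000 ⇒ V=0.0000 continue  boundary S*=93.9937
step 3: (k=3,j=0): S=102.0102, (K−S)⁺=13.3598, hold=13.5997 ⇒ V=13.5997 continue | (k=3,j=1): S=120.1525, (K−S)⁺=0.0000, hold=4.3473 ⇒ V=4.3473 continue | (k=3,j=2): S=141.5215, (K−S)⁺=0.0000, hold=0.8541 ⇒ V=0.8541 continue | (k=3,j=3): S=166.6909, (K−S)⁺=0.0000, hold=0.0734 ⇒ V=0.0734 continue  boundary S*=-
step 2: (k=2,j=0): S=110.7103, (K−S)⁺=4.6597, hold=8.3260 ⇒ V=8.3260 continue | (k=2,j=1): S=130.4000, (K−S)⁺=0.0000, hold=2.3663 ⇒ V=2.3663 continue | (k=2,j=2): S=153.5915, (K−S)⁺=0.0000, hold=0.4129 ⇒ V=0.4129 continue  boundary S*=-
step 1: (k=1,j=0): S=120.1525, (K−S)⁺=0.0000, hold=4.9346 ⇒ V=4.9346 continue | (k=1,j=1): S=141.5215, (K−S)⁺=0.0000, hold=1.2593 ⇒ V=1.2593 continue  boundary S*=-
step 0: (k=0,j=0): S=130.4000, (K−S)⁺=0.0000, hold=2.8457 ⇒ V=2.8457 continue  boundary S*=-

price = 2.8457
boundary = - - - - 93.9937 102.0102 93.9937 102.0102
tree:
2.8457
4.9346 1.2593
8.3260 2.3663 0.4129
13.5997 4.3473 0.8541 0.0734
21.3763 7.7633 1.7460 0.1684 0.0000
28.7628 13.3598 3.5163 0.3862 0.0000 0.0000
35.5688 21.3763 6.9449 0.8858 0.0000 0.0000 0.0000
41.8400 28.7628 13.3598 2.0316 0.0000 0.0000 0.0000 0.0000
47.6184 35.5688 21.3763 4.6597 0.0000 0.0000 0.0000 0.0000 0.0000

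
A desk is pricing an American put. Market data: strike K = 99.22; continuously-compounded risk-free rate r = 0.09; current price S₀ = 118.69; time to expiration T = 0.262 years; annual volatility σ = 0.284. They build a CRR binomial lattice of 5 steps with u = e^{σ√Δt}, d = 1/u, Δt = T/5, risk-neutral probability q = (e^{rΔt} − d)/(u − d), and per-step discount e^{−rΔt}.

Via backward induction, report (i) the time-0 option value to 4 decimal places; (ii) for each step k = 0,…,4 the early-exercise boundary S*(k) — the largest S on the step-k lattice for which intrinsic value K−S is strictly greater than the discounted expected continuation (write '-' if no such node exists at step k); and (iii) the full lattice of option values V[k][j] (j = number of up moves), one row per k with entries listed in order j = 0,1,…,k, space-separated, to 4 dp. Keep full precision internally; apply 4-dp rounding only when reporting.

params: Δt=0.05240 u=1.06717 d=0.93706 q=0.52008 e^(-rΔt)=0.99530
t_5 payoffs: 13.4678 1.5609 0.0000 0.0000 0.0000 0.0000
t_4: node(4,0) S=91.5122 payoff=7.7078 vs cont=7.2409 → 7.7078 [stop]  node(4,1) S=104.2189 payoff=0.0000 vs cont=0.7456 → 0.7456 [wait]  node(4,2) S=118.6900 payoff=0.0000 vs cont=0.0000 → 0.0000 [wait]  node(4,3) S=135.1704 payoff=0.0000 vs cont=0.0000 → 0.0000 [wait]  node(4,4) S=153.9391 payoff=0.0000 vs cont=0.0000 → 0.0000 [wait]  ⇒ S*(4)=91.5122
t_3: node(3,0) S=97.6591 payoff=1.5609 vs cont=4.0676 → 4.0676 [wait]  node(3,1) S=111.2194 payoff=0.0000 vs cont=0.3561 → 0.3561 [wait]  node(3,2) S=126.6624 payoff=0.0000 vs cont=0.0000 → 0.0000 [wait]  node(3,3) S=144.2498 payoff=0.0000 vs cont=0.0000 → 0.0000 [wait]  ⇒ S*(3)=-
t_2: node(2,0) S=104.2189 payoff=0.0000 vs cont=2.1273 → 2.1273 [wait]  node(2,1) S=118.6900 payoff=0.0000 vs cont=0.1701 → 0.1701 [wait]  node(2,2) S=135.1704 payoff=0.0000 vs cont=0.0000 → 0.0000 [wait]  ⇒ S*(2)=-
t_1: node(1,0) S=111.2194 payoff=0.0000 vs cont=1.1042 → 1.1042 [wait]  node(1,1) S=126.6624 payoff=0.0000 vs cont=0.0813 → 0.0813 [wait]  ⇒ S*(1)=-
t_0: node(0,0) S=118.6900 payoff=0.0000 vs cont=0.5695 → 0.5695 [wait]  ⇒ S*(0)=-

price = 0.5695
boundary = - - - - 91.5122
tree:
0.5695
1.1042 0.0813
2.1273 0.1701 0.0000
4.0676 0.3561 0.0000 0.0000
7.7078 0.7456 0.0000 0.0000 0.0000
13.4678 1.5609 0.0000 0.0000 0.0000 0.0000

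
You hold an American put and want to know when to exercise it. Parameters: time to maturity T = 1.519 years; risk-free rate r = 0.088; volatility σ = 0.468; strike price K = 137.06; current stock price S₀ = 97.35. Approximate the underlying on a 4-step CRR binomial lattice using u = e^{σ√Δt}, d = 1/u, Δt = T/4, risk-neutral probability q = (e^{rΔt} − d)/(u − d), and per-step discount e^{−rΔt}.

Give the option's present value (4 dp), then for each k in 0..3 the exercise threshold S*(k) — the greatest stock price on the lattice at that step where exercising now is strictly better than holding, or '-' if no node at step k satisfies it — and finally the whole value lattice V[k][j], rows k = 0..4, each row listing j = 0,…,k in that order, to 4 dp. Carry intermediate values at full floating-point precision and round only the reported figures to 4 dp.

price = 43.6081
boundary = - 72.9601 54.6808 72.9601
tree:
43.6081
64.0999 25.0253
82.3792 41.1122 9.7938
96.0788 64.0999 19.7208 0.0000
106.3461 82.3792 39.7100 0.0000 0.0000

params: Δt=0.37975 u=1.33429 d=0.74946 q=0.48650 e^(-rΔt)=0.96713
t_4 payoffs: 106.3461 82.3792 39.7100 0.0000 0.0000
t_3: node(3,0) S=40.9812 payoff=96.0788 vs cont=91.5742 → 96.0788 [stop]  node(3,1) S=72.9601 payoff=64.0999 vs cont=59.5953 → 64.0999 [stop]  node(3,2) S=129.8932 payoff=7.1668 vs cont=19.7208 → 19.7208 [wait]  node(3,3) S=231.2529 payoff=0.0000 vs cont=0.0000 → 0.0000 [wait]  ⇒ S*(3)=72.9601
t_2: node(2,0) S=54.6808 payoff=82.3792 vs cont=77.8746 → 82.3792 [stop]  node(2,1) S=97.3500 payoff=39.7100 vs cont=41.1122 → 41.1122 [wait]  node(2,2) S=173.3152 payoff=0.0000 vs cont=9.7938 → 9.7938 [wait]  ⇒ S*(2)=54.6808
t_1: node(1,0) S=72.9601 payoff=64.0999 vs cont=60.2551 → 64.0999 [stop]  node(1,1) S=129.8932 payoff=7.1668 vs cont=25.0253 → 25.0253 [wait]  ⇒ S*(1)=72.9601
t_0: node(0,0) S=97.3500 payoff=39.7100 vs cont=43.6081 → 43.6081 [wait]  ⇒ S*(0)=-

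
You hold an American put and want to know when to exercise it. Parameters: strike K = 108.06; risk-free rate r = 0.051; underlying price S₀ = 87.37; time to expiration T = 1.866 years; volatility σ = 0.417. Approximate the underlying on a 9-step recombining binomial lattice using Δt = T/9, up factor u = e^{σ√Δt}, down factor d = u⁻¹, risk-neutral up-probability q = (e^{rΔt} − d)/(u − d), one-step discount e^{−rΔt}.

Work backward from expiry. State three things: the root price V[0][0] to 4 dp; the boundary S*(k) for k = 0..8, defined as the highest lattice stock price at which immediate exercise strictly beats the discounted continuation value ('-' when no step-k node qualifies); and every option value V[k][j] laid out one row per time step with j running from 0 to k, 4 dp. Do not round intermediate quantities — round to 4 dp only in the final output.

price = 28.8353
boundary = - - 59.7638 49.4283 59.7638 49.4283 59.7638 72.2604 87.3700
tree:
28.8353
37.8764 19.6982
48.2962 27.4486 11.7544
58.6317 37.0635 17.6604 5.6289
67.1798 48.2962 25.7389 9.3169 1.7660
74.2495 58.6317 36.1132 15.0918 3.2793 0.1690
80.0967 67.1798 48.2962 23.7402 6.0753 0.3288 0.0000
84.9326 74.2495 58.6317 35.7996 11.2271 0.6397 0.0000 0.0000
88.9322 80.0967 67.1798 48.2962 20.6900 1.2445 0.0000 0.0000 0.0000
92.2401 84.9326 74.2495 58.6317 35.7996 2.4209 0.0000 0.0000 0.0000 0.0000

params: Δt=0.20733 u=1.20910 d=0.82706 q=0.48050 e^(-rΔt)=0.98948
t_9 payoffs: 92.2401 84.9326 74.2495 58.6317 35.7996 2.4209 0.0000 0.0000 0.0000 0.0000
t_8: node(8,0) S=19.1278 payoff=88.9322 vs cont=87.7956 → 88.9322 [stop]  node(8,1) S=27.9633 payoff=80.0967 vs cont=78.9600 → 80.0967 [stop]  node(8,2) S=40.8802 payoff=67.1798 vs cont=66.0431 → 67.1798 [stop]  node(8,3) S=59.7638 payoff=48.2962 vs cont=47.1596 → 48.2962 [stop]  node(8,4) S=87.3700 payoff=20.6900 vs cont=19.5534 → 20.6900 [stop]  node(8,5) S=127.7282 payoff=0.0000 vs cont=1.2445 → 1.2445 [wait]  node(8,6) S=186.7287 payoff=0.0000 vs cont=0.0000 → 0.0000 [wait]  node(8,7) S=272.9830 payoff=0.0000 vs cont=0.0000 → 0.0000 [wait]  node(8,8) S=399.0800 payoff=0.0000 vs cont=0.0000 → 0.0000 [wait]  ⇒ S*(8)=87.3700
t_7: node(7,0) S=23.1274 payoff=84.9326 vs cont=83.7960 → 84.9326 [stop]  node(7,1) S=33.8105 payoff=74.2495 vs cont=73.1129 → 74.2495 [stop]  node(7,2) S=49.4283 payoff=58.6317 vs cont=57.4951 → 58.6317 [stop]  node(7,3) S=72.2604 payoff=35.7996 vs cont=34.6630 → 35.7996 [stop]  node(7,4) S=105.6391 payoff=2.4209 vs cont=11.2271 → 11.2271 [wait]  node(7,5) S=154.4361 payoff=0.0000 vs cont=0.6397 → 0.6397 [wait]  node(7,6) S=225.7737 payoff=0.0000 vs cont=0.0000 → 0.0000 [wait]  node(7,7) S=330.0637 payoff=0.0000 vs cont=0.0000 → 0.0000 [wait]  ⇒ S*(7)=72.2604
t_6: node(6,0) S=27.9633 payoff=80.0967 vs cont=78.9600 → 80.0967 [stop]  node(6,1) S=40.8802 payoff=67.1798 vs cont=66.0431 → 67.1798 [stop]  node(6,2) S=59.7638 payoff=48.2962 vs cont=47.1596 → 48.2962 [stop]  node(6,3) S=87.3700 payoff=20.6900 vs cont=23.7402 → 23.7402 [wait]  node(6,4) S=127.7282 payoff=0.0000 vs cont=6.0753 → 6.0753 [wait]  node(6,5) S=186.7287 payoff=0.0000 vs cont=0.3288 → 0.3288 [wait]  node(6,6) S=272.9830 payoff=0.0000 vs cont=0.0000 → 0.0000 [wait]  ⇒ S*(6)=59.7638
t_5: node(5,0) S=33.8105 payoff=74.2495 vs cont=73.1129 → 74.2495 [stop]  node(5,1) S=49.4283 payoff=58.6317 vs cont=57.4951 → 58.6317 [stop]  node(5,2) S=72.2604 payoff=35.7996 vs cont=36.1132 → 36.1132 [wait]  node(5,3) S=105.6391 payoff=2.4209 vs cont=15.0918 → 15.0918 [wait]  node(5,4) S=154.4361 payoff=0.0000 vs cont=3.2793 → 3.2793 [wait]  node(5,5) S=225.7737 payoff=0.0000 vs cont=0.1690 → 0.1690 [wait]  ⇒ S*(5)=49.4283
t_4: node(4,0) S=40.8802 payoff=67.1798 vs cont=66.0431 → 67.1798 [stop]  node(4,1) S=59.7638 payoff=48.2962 vs cont=47.3087 → 48.2962 [stop]  node(4,2) S=87.3700 payoff=20.6900 vs cont=25.7389 → 25.7389 [wait]  node(4,3) S=127.7282 payoff=0.0000 vs cont=9.3169 → 9.3169 [wait]  node(4,4) S=186.7287 payoff=0.0000 vs cont=1.7660 → 1.7660 [wait]  ⇒ S*(4)=59.7638
t_3: node(3,0) S=49.4283 payoff=58.6317 vs cont=57.4951 → 58.6317 [stop]  node(3,1) S=72.2604 payoff=35.7996 vs cont=37.0635 → 37.0635 [wait]  node(3,2) S=105.6391 payoff=2.4209 vs cont=17.6604 → 17.6604 [wait]  node(3,3) S=154.4361 payoff=0.0000 vs cont=5.6289 → 5.6289 [wait]  ⇒ S*(3)=49.4283
t_2: node(2,0) S=59.7638 payoff=48.2962 vs cont=47.7605 → 48.2962 [stop]  node(2,1) S=87.3700 payoff=20.6900 vs cont=27.4486 → 27.4486 [wait]  node(2,2) S=127.7282 payoff=0.0000 vs cont=11.7544 → 11.7544 [wait]  ⇒ S*(2)=59.7638
t_1: node(1,0) S=72.2604 payoff=35.7996 vs cont=37.8764 → 37.8764 [wait]  node(1,1) S=105.6391 payoff=2.4209 vs cont=19.6982 → 19.6982 [wait]  ⇒ S*(1)=-
t_0: node(0,0) S=87.3700 payoff=20.6900 vs cont=28.8353 → 28.8353 [wait]  ⇒ S*(0)=-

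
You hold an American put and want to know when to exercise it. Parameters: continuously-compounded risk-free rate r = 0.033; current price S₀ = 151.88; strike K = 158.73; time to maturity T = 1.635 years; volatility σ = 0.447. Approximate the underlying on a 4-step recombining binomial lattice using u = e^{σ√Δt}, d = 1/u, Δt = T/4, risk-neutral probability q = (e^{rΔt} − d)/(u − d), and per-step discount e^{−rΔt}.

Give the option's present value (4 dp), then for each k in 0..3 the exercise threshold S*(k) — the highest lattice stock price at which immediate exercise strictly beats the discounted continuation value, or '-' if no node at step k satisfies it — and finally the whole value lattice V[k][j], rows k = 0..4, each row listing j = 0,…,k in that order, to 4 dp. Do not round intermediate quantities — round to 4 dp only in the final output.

params: Δt=0.40875 u=1.33080 d=0.75143 q=0.45248 e^(-rΔt)=0.98660
t_4 payoffs: 110.3078 72.9724 6.8500 0.0000 0.0000
t_3: node(3,0) S=64.4405 payoff=94.2895 vs cont=92.1628 → 94.2895 [stop]  node(3,1) S=114.1265 payoff=44.6035 vs cont=42.4768 → 44.6035 [stop]  node(3,2) S=202.1225 payoff=0.0000 vs cont=3.7003 → 3.7003 [wait]  node(3,3) S=357.9666 payoff=0.0000 vs cont=0.0000 → 0.0000 [wait]  ⇒ S*(3)=114.1265
t_2: node(2,0) S=85.7576 payoff=72.9724 vs cont=70.8457 → 72.9724 [stop]  node(2,1) S=151.8800 payoff=6.8500 vs cont=25.7461 → 25.7461 [wait]  node(2,2) S=268.9853 payoff=0.0000 vs cont=1.9989 → 1.9989 [wait]  ⇒ S*(2)=85.7576
t_1: node(1,0) S=114.1265 payoff=44.6035 vs cont=50.9123 → 50.9123 [wait]  node(1,1) S=202.1225 payoff=0.0000 vs cont=14.8001 → 14.8001 [wait]  ⇒ S*(1)=-
t_0: node(0,0) S=151.8800 payoff=6.8500 vs cont=34.1092 → 34.1092 [wait]  ⇒ S*(0)=-

price = 34.1092
boundary = - - 85.7576 114.1265
tree:
34.1092
50.9123 14.8001
72.9724 25.7461 1.9989
94.2895 44.6035 3.7003 0.0000
110.3078 72.9724 6.8500 0.0000 0.0000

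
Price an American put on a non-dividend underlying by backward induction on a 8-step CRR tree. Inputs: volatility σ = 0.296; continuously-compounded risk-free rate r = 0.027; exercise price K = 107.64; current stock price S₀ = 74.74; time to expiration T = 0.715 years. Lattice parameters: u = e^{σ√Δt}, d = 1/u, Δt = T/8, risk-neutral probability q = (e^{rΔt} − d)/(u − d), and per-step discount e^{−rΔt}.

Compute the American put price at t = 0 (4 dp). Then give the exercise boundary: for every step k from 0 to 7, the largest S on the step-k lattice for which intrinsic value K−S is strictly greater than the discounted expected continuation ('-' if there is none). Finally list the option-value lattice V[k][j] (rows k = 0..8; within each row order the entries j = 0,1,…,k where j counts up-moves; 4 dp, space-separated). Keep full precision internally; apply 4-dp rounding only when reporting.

price = 32.9000
boundary = 74.7400 68.4104 74.7400 68.4104 74.7400 81.6553 89.2104 97.4646
tree:
32.9000
39.2296 26.3792
45.0232 32.9000 19.7631
50.3262 39.2296 26.0417 13.3652
55.1800 45.0232 32.9000 19.0748 7.5244
59.6228 50.3262 39.2296 25.9847 12.0205 2.9103
63.6893 55.1800 45.0232 32.9000 18.4296 5.4494 0.2978
67.4114 59.6228 50.3262 39.2296 25.9847 10.1754 0.5872 0.0000
70.8183 63.6893 55.1800 45.0232 32.9000 18.4296 1.1576 0.0000 0.0000

params: Δt=0.08937 u=1.09252 d=0.91531 q=0.49153 e^(-rΔt)=0.99759
t_8 payoffs: 70.8183 63.6893 55.1800 45.0232 32.9000 18.4296 1.1576 0.0000 0.0000
t_7: node(7,0) S=40.2286 payoff=67.4114 vs cont=67.1520 → 67.4114 [stop]  node(7,1) S=48.0172 payoff=59.6228 vs cont=59.3633 → 59.6228 [stop]  node(7,2) S=57.3138 payoff=50.3262 vs cont=50.0667 → 50.3262 [stop]  node(7,3) S=68.4104 payoff=39.2296 vs cont=38.9702 → 39.2296 [stop]  node(7,4) S=81.6553 payoff=25.9847 vs cont=25.7253 → 25.9847 [stop]  node(7,5) S=97.4646 payoff=10.1754 vs cont=9.9160 → 10.1754 [stop]  node(7,6) S=116.3347 payoff=0.0000 vs cont=0.5872 → 0.5872 [wait]  node(7,7) S=138.8582 payoff=0.0000 vs cont=0.0000 → 0.0000 [wait]  ⇒ S*(7)=97.4646
t_6: node(6,0) S=43.9507 payoff=63.6893 vs cont=63.4299 → 63.6893 [stop]  node(6,1) S=52.4600 payoff=55.1800 vs cont=54.9206 → 55.1800 [stop]  node(6,2) S=62.6168 payoff=45.0232 vs cont=44.7638 → 45.0232 [stop]  node(6,3) S=74.7400 payoff=32.9000 vs cont=32.6406 → 32.9000 [stop]  node(6,4) S=89.2104 payoff=18.4296 vs cont=18.1702 → 18.4296 [stop]  node(6,5) S=106.4824 payoff=1.1576 vs cont=5.4494 → 5.4494 [wait]  node(6,6) S=127.0985 payoff=0.0000 vs cont=0.2978 → 0.2978 [wait]  ⇒ S*(6)=89.2104
t_5: node(5,0) S=48.0172 payoff=59.6228 vs cont=59.3633 → 59.6228 [stop]  node(5,1) S=57.3138 payoff=50.3262 vs cont=50.0667 → 50.3262 [stop]  node(5,2) S=68.4104 payoff=39.2296 vs cont=38.9702 → 39.2296 [stop]  node(5,3) S=81.6553 payoff=25.9847 vs cont=25.7253 → 25.9847 [stop]  node(5,4) S=97.4646 payoff=10.1754 vs cont=12.0205 → 12.0205 [wait]  node(5,5) S=116.3347 payoff=0.0000 vs cont=2.9103 → 2.9103 [wait]  ⇒ S*(5)=81.6553
t_4: node(4,0) S=52.4600 payoff=55.1800 vs cont=54.9206 → 55.1800 [stop]  node(4,1) S=62.6168 payoff=45.0232 vs cont=44.7638 → 45.0232 [stop]  node(4,2) S=74.7400 payoff=32.9000 vs cont=32.6406 → 32.9000 [stop]  node(4,3) S=89.2104 payoff=18.4296 vs cont=19.0748 → 19.0748 [wait]  node(4,4) S=106.4824 payoff=1.1576 vs cont=7.5244 → 7.5244 [wait]  ⇒ S*(4)=74.7400
t_3: node(3,0) S=57.3138 payoff=50.3262 vs cont=50.0667 → 50.3262 [stop]  node(3,1) S=68.4104 payoff=39.2296 vs cont=38.9702 → 39.2296 [stop]  node(3,2) S=81.6553 payoff=25.9847 vs cont=26.0417 → 26.0417 [wait]  node(3,3) S=97.4646 payoff=10.1754 vs cont=13.3652 → 13.3652 [wait]  ⇒ S*(3)=68.4104
t_2: node(2,0) S=62.6168 payoff=45.0232 vs cont=44.7638 → 45.0232 [stop]  node(2,1) S=74.7400 payoff=32.9000 vs cont=32.6685 → 32.9000 [stop]  node(2,2) S=89.2104 payoff=18.4296 vs cont=19.7631 → 19.7631 [wait]  ⇒ S*(2)=74.7400
t_1: node(1,0) S=68.4104 payoff=39.2296 vs cont=38.9702 → 39.2296 [stop]  node(1,1) S=81.6553 payoff=25.9847 vs cont=26.3792 → 26.3792 [wait]  ⇒ S*(1)=68.4104
t_0: node(0,0) S=74.7400 payoff=32.9000 vs cont=32.8340 → 32.9000 [stop]  ⇒ S*(0)=74.7400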